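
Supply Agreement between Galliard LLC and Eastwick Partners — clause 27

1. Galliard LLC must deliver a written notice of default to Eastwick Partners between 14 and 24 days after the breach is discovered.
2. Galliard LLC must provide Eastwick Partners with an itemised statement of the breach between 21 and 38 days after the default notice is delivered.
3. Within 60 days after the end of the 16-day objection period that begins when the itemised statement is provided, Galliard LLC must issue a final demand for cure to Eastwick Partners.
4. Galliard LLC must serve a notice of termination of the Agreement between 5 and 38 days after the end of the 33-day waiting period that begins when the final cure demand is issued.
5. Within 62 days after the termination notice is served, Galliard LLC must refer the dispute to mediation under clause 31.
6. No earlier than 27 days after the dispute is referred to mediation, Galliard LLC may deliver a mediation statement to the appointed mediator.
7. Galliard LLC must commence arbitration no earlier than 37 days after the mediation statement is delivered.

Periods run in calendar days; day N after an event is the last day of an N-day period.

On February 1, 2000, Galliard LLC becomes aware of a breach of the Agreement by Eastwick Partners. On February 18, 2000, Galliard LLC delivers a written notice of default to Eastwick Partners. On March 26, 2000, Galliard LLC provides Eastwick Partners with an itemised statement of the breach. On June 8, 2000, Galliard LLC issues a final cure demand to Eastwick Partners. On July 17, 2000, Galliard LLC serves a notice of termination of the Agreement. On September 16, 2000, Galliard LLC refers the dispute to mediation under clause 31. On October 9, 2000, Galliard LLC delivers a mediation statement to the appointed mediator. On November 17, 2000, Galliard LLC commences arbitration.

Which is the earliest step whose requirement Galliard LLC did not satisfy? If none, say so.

Step 1 — 14 and 24 days from February 1, 2000 (when the breach is discovered) are February 15, 2000 and February 25, 2000 respectively; done February 18, 2000, which is between those dates.
Step 2 — 21 and 38 days from February 18, 2000 (when the default notice is delivered) are March 10, 2000 and March 27, 2000 respectively; done March 26, 2000 — within the window.
Step 3 — counting 60 days from April 11, 2000 (end of the 16-day objection period, which began when the itemised statement is provided on March 26, 2000) gives a deadline of June 10, 2000; June 8, 2000 is within that limit.
Step 4 — 5 and 38 days from July 11, 2000 (end of the 33-day waiting period, which began when the final cure demand is issued on June 8, 2000) are July 16, 2000 and August 18, 2000 respectively; done July 17, 2000, which is between those dates.
Step 5 — counting 62 days from July 17, 2000 (when the termination notice is served) gives a deadline of September 17, 2000; completed September 16, 2000, before the deadline.
Step 6 — must wait 27 days from September 16, 2000 (when the dispute is referred to mediation), so not before October 13, 2000; done October 9, 2000 — 4 days too early.

Step 6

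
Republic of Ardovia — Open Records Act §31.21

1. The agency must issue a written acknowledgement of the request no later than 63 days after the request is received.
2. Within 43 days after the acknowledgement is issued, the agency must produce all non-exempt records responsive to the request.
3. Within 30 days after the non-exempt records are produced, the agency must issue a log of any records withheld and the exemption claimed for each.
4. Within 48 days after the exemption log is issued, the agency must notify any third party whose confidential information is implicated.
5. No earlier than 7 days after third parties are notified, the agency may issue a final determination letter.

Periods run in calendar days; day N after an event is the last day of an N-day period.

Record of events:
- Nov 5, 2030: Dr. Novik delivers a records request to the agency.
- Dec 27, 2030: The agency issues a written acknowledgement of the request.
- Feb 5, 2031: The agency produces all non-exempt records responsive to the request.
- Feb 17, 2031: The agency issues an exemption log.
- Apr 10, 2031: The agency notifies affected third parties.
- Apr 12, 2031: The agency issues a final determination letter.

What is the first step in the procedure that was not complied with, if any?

Step 1 — counting 63 days from Nov 5, 2030 (when the request is received) gives a deadline of Jan 7, 2031; completed Dec 27, 2030, before the deadline.
Step 2 — counting 43 days from Dec 27, 2030 (when the acknowledgement is issued) gives a deadline of Feb 8, 2031; done Feb 5, 2031 — timely.
Step 3 — counting 30 days from Feb 5, 2031 (when the non-exempt records are produced) gives a deadline of Mar 7, 2031; Feb 17, 2031 is within that limit.
Step 4 — counting 48 days from Feb 17, 2031 (when the exemption log is issued) gives a deadline of Apr 6, 2031; Apr 10, 2031 misses that deadline by 4 days.

Step 4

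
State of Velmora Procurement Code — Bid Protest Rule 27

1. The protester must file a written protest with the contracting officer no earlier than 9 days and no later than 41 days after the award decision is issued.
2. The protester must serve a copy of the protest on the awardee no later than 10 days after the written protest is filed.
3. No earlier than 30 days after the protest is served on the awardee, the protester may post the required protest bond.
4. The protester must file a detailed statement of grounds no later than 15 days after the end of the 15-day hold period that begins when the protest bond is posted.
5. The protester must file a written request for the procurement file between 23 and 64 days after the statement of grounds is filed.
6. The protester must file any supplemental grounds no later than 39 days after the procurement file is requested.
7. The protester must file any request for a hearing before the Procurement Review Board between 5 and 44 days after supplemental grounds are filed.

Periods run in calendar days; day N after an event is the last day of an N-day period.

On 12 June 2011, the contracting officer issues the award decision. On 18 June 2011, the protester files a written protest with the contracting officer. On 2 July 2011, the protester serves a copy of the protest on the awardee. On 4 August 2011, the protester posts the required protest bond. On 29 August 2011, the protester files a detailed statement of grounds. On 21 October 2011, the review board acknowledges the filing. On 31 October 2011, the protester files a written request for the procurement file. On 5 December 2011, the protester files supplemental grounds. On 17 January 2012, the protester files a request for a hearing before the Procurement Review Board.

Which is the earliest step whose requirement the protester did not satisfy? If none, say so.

Step 1

Step 1 — 9 and 41 days from 12 June 2011 (when the award decision is issued) are 21 June 2011 and 23 July 2011 respectively; done 18 June 2011 — 3 days before the window opened.
Later steps need not be reached.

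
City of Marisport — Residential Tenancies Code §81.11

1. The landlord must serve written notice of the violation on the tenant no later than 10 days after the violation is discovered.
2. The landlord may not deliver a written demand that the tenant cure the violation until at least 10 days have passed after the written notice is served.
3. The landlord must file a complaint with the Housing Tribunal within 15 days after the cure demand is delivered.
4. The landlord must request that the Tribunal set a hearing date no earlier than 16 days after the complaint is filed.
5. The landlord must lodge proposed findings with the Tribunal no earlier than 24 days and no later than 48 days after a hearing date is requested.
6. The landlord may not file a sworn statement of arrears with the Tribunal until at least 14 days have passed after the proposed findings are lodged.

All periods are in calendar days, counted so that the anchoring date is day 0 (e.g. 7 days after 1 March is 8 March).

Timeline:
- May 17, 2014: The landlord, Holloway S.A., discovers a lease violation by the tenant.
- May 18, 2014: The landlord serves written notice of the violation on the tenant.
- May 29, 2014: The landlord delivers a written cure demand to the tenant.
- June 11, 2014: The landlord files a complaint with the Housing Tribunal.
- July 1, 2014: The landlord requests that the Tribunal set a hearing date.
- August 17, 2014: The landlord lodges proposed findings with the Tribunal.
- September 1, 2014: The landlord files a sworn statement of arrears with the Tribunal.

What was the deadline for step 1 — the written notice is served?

Step 1 runs from May 17, 2014, when the violation is discovered. 10 days after May 17, 2014 is May 27, 2014.

May 27, 2014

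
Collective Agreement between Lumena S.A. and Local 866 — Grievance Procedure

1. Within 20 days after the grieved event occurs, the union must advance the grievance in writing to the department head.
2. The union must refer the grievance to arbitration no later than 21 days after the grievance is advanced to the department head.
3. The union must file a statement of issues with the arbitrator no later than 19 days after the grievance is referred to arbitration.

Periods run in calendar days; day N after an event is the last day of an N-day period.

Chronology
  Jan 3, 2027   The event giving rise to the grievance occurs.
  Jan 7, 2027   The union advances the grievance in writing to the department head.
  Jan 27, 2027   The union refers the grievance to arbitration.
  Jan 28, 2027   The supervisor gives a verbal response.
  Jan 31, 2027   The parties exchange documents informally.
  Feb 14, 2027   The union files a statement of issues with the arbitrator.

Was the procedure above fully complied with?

Yes

(1) due by Jan 3, 2027 + 20 days = Jan 23, 2027; Jan 7, 2027 is within that limit.
(2) due by Jan 7, 2027 + 21 days = Jan 28, 2027; done Jan 27, 2027 — timely.
(3) due by Jan 27, 2027 + 19 days = Feb 15, 2027; completed Feb 14, 2027, before the deadline.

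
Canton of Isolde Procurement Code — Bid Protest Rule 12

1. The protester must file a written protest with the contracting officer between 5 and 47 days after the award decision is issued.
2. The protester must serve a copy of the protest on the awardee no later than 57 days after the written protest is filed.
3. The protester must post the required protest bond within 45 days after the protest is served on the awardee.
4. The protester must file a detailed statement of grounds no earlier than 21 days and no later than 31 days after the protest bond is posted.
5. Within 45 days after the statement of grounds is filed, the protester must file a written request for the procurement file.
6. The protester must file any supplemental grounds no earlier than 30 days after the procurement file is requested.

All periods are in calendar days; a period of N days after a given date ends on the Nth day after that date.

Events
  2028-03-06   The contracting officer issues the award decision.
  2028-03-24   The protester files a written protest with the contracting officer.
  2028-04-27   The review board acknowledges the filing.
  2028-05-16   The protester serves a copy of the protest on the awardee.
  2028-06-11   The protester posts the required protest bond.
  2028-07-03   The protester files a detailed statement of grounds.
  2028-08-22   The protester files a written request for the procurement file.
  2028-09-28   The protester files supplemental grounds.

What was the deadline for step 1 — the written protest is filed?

Step 1 runs from 2028-03-06, when the award decision is issued. The window is 5–47 days after 2028-03-06; it closes on 2028-04-22.

2028-04-22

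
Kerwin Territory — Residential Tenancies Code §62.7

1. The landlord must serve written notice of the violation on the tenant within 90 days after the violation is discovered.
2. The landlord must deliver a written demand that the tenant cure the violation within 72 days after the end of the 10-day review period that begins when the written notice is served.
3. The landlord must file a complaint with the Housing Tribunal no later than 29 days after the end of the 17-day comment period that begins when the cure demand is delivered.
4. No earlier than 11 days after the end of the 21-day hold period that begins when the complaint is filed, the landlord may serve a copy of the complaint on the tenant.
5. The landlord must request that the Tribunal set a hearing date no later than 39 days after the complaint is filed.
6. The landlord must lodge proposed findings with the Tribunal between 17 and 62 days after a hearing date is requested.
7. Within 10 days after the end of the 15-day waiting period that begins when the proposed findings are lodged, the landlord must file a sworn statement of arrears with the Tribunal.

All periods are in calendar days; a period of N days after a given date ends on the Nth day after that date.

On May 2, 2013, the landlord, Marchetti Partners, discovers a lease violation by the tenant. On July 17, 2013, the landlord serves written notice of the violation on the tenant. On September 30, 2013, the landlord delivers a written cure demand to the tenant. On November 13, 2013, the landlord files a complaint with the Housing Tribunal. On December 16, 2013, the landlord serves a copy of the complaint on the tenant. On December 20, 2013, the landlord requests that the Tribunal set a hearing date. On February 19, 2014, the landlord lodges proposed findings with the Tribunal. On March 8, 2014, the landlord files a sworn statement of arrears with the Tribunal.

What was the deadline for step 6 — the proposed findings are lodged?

Step 6 runs from December 20, 2013, when a hearing date is requested. The window is 17–62 days after December 20, 2013; it closes on February 20, 2014.

February 20, 2014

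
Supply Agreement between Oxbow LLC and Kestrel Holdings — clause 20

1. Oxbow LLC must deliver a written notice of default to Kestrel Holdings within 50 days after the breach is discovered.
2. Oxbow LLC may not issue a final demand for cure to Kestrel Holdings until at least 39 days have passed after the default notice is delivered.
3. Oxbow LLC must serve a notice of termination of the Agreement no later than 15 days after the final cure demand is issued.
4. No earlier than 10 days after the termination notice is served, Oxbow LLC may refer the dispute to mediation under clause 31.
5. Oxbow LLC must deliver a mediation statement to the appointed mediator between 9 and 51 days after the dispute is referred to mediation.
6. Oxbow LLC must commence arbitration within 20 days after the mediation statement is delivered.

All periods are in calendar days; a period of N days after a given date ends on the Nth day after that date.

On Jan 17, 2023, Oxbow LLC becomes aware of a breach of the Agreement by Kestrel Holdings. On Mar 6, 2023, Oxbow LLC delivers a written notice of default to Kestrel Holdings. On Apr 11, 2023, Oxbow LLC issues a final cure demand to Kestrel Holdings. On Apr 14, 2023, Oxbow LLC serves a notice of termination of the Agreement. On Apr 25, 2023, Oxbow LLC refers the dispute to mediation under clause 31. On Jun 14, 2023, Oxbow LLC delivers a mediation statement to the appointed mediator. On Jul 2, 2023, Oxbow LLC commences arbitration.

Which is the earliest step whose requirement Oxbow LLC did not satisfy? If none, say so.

Step 2

Step 1 — counting 50 days from Jan 17, 2023 (when the breach is discovered) gives a deadline of Mar 8, 2023; done Mar 6, 2023 — timely.
Step 2 — must wait 39 days from Mar 6, 2023 (when the default notice is delivered), so not before Apr 14, 2023; done Apr 11, 2023 — 3 days too early.
That is the first point of non-compliance.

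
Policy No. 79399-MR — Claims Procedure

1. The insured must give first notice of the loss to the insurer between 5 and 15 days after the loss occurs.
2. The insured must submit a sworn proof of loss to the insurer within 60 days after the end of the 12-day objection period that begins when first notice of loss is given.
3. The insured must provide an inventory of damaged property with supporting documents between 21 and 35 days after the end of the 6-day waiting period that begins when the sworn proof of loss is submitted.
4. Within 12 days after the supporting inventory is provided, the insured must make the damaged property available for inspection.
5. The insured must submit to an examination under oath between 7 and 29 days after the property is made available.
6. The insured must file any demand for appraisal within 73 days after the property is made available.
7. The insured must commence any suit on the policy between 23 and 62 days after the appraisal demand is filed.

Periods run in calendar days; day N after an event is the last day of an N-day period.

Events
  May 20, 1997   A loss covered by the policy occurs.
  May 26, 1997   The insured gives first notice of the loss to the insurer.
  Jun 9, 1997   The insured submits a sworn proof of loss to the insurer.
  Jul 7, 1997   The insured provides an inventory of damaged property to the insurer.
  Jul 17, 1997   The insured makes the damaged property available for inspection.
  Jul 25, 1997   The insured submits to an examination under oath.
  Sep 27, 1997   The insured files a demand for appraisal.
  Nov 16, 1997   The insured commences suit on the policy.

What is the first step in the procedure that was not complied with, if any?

None — every step was satisfied

Step 1: the window is 5–15 days after May 20, 1997 (when the loss occurs), so May 25, 1997 through Jun 4, 1997; May 26, 1997 falls inside that range.
Step 2: 60 days after Jun 7, 1997 (end of the 12-day objection period, which began when first notice of loss is given on May 26, 1997) is Aug 6, 1997; Jun 9, 1997 is within that limit.
Step 3: the window is 21–35 days after Jun 15, 1997 (end of the 6-day waiting period, which began when the sworn proof of loss is submitted on Jun 9, 1997), so Jul 6, 1997 through Jul 20, 1997; done Jul 7, 1997 — within the window.
Step 4: 12 days after Jul 7, 1997 (when the supporting inventory is provided) is Jul 19, 1997; done Jul 17, 1997 — timely.
Step 5: the window is 7–29 days after Jul 17, 1997 (when the property is made available), so Jul 24, 1997 through Aug 15, 1997; done Jul 25, 1997, which is between those dates.
Step 6: 73 days after Jul 17, 1997 (when the property is made available) is Sep 28, 1997; Sep 27, 1997 is within that limit.
Step 7: the window is 23–62 days after Sep 27, 1997 (when the appraisal demand is filed), so Oct 20, 1997 through Nov 28, 1997; done Nov 16, 1997 — within the window.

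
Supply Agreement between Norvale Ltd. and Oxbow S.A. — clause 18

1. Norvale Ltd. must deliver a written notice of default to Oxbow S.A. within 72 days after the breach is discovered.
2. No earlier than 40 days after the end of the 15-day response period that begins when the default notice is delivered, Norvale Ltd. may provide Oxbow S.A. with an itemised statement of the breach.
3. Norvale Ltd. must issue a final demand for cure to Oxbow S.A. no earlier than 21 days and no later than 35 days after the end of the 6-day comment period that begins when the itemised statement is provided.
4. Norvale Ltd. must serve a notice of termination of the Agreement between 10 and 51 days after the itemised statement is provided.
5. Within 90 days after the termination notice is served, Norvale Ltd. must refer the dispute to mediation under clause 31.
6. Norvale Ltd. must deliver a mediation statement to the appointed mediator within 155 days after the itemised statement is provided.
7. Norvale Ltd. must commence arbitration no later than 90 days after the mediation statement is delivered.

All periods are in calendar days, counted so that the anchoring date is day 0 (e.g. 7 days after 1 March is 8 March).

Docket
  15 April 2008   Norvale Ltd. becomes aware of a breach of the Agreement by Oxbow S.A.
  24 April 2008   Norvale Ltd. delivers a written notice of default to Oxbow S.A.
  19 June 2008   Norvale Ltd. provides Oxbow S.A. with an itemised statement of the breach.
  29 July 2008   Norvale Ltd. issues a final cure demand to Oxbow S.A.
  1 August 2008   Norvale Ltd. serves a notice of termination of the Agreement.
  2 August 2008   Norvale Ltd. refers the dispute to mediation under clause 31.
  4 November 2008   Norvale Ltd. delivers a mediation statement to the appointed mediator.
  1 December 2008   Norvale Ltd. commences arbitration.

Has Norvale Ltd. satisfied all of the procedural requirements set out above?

(1) due by 15 April 2008 + 72 days = 26 June 2008; done 24 April 2008 — timely.
(2) permitted from 9 May 2008 + 40 days = 18 June 2008 onward; done 19 June 2008 — permitted.
(3) the permitted window runs from 25 June 2008 + 21 = 16 July 2008 to 25 June 2008 + 35 = 30 July 2008; 29 July 2008 falls inside that range.
(4) the permitted window runs from 19 June 2008 + 10 = 29 June 2008 to 19 June 2008 + 51 = 9 August 2008; done 1 August 2008 — within the window.
(5) due by 1 August 2008 + 90 days = 30 October 2008; done 2 August 2008 — timely.
(6) due by 19 June 2008 + 155 days = 21 November 2008; 4 November 2008 is within that limit.
(7) due by 4 November 2008 + 90 days = 2 February 2009; done 1 December 2008 — timely.

Yes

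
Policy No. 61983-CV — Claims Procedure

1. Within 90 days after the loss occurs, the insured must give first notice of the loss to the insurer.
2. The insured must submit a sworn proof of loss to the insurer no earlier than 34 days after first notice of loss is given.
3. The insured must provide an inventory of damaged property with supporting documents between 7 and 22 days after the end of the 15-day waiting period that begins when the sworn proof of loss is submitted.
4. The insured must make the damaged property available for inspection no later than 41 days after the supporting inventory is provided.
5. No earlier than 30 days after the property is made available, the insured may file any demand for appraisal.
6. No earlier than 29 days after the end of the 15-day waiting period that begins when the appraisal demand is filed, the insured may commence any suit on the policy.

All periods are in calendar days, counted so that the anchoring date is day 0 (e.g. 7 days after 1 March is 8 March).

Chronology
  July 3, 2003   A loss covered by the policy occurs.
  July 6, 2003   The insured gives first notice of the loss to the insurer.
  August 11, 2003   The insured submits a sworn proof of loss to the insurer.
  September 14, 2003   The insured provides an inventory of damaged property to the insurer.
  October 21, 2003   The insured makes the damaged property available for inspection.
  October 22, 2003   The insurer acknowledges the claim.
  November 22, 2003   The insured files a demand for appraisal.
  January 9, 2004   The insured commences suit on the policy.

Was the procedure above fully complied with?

Yes

Step 1: 90 days after July 3, 2003 (when the loss occurs) is October 1, 2003; July 6, 2003 is within that limit.
Step 2: the earliest permitted date is 34 days after July 6, 2003 (when first notice of loss is given), i.e. August 9, 2003; done August 11, 2003, after the minimum wait.
Step 3: the window is 7–22 days after August 26, 2003 (end of the 15-day waiting period, which began when the sworn proof of loss is submitted on August 11, 2003), so September 2, 2003 through September 17, 2003; done September 14, 2003, which is between those dates.
Step 4: 41 days after September 14, 2003 (when the supporting inventory is provided) is October 25, 2003; completed October 21, 2003, before the deadline.
Step 5: the earliest permitted date is 30 days after October 21, 2003 (when the property is made available), i.e. November 20, 2003; done November 22, 2003 — permitted.
Step 6: the earliest permitted date is 29 days after December 7, 2003 (end of the 15-day waiting period, which began when the appraisal demand is filed on November 22, 2003), i.e. January 5, 2004; January 9, 2004 is on or after that date.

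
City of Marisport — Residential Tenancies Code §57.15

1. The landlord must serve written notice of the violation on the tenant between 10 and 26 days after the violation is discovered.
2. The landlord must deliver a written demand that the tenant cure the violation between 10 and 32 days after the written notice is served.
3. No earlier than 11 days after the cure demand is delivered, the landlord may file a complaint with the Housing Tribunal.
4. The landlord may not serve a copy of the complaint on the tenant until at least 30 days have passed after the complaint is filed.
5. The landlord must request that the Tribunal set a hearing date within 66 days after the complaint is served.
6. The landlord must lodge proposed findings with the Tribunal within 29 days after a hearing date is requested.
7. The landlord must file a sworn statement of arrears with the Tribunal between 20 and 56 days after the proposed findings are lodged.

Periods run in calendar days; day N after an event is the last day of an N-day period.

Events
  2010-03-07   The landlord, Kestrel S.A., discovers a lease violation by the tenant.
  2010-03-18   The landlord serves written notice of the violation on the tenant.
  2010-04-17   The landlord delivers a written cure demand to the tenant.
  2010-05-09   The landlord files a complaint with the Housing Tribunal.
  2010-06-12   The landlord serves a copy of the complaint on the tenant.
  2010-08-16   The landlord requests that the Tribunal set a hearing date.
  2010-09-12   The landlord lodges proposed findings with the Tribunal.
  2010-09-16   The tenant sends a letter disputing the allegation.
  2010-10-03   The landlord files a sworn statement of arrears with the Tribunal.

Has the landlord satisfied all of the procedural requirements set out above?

Step 1: the window is 10–26 days after 2010-03-07 (when the violation is discovered), so 2010-03-17 through 2010-04-02; 2010-03-18 falls inside that range.
Step 2: the window is 10–32 days after 2010-03-18 (when the written notice is served), so 2010-03-28 through 2010-04-19; 2010-04-17 falls inside that range.
Step 3: the earliest permitted date is 11 days after 2010-04-17 (when the cure demand is delivered), i.e. 2010-04-28; 2010-05-09 is on or after that date.
Step 4: the earliest permitted date is 30 days after 2010-05-09 (when the complaint is filed), i.e. 2010-06-08; done 2010-06-12 — permitted.
Step 5: 66 days after 2010-06-12 (when the complaint is served) is 2010-08-17; done 2010-08-16 — timely.
Step 6: 29 days after 2010-08-16 (when a hearing date is requested) is 2010-09-14; 2010-09-12 is within that limit.
Step 7: the window is 20–56 days after 2010-09-12 (when the proposed findings are lodged), so 2010-10-02 through 2010-11-07; done 2010-10-03, which is between those dates.

Yes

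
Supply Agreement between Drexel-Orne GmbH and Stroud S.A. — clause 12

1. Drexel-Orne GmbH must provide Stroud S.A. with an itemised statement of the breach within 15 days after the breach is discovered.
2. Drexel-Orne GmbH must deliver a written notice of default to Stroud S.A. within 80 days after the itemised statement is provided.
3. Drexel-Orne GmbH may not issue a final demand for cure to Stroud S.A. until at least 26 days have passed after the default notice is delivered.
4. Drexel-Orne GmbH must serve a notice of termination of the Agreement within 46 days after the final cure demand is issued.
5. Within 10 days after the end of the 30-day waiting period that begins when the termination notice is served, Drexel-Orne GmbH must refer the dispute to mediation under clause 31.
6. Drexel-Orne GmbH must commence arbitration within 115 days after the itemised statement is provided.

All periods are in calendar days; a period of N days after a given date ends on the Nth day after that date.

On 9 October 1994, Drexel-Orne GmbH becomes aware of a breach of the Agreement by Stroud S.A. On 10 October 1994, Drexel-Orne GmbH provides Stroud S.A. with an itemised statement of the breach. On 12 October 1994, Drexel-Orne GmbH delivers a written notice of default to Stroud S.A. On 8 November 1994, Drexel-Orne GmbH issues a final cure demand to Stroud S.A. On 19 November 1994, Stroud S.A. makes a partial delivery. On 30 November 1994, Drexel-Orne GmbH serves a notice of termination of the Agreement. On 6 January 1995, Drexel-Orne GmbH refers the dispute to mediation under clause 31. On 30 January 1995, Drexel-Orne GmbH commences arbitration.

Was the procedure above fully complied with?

(1) due by 9 October 1994 + 15 days = 24 October 1994; 10 October 1994 is within that limit.
(2) due by 10 October 1994 + 80 days = 29 December 1994; 12 October 1994 is within that limit.
(3) permitted from 12 October 1994 + 26 days = 7 November 1994 onward; 8 November 1994 is on or after that date.
(4) due by 8 November 1994 + 46 days = 24 December 1994; completed 30 November 1994, before the deadline.
(5) due by 30 December 1994 + 10 days = 9 January 1995; done 6 January 1995 — timely.
(6) due by 10 October 1994 + 115 days = 2 February 1995; completed 30 January 1995, before the deadline.

Yes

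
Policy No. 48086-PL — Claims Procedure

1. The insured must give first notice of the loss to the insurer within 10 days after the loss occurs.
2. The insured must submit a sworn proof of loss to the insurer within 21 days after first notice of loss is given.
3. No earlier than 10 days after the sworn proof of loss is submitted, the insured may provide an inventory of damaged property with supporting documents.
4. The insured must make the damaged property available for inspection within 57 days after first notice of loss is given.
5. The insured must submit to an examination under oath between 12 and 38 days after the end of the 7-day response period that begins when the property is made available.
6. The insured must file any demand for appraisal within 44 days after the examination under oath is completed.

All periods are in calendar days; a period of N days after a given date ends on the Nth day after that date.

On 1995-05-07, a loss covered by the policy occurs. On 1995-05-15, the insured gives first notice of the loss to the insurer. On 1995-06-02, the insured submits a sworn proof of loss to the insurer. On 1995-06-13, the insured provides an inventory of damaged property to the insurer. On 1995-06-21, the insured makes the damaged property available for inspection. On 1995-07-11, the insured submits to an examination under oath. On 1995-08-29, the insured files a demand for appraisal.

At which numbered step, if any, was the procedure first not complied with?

Step 1 — counting 10 days from 1995-05-07 (when the loss occurs) gives a deadline of 1995-05-17; done 1995-05-15 — timely.
Step 2 — counting 21 days from 1995-05-15 (when first notice of loss is given) gives a deadline of 1995-06-05; 1995-06-02 is within that limit.
Step 3 — must wait 10 days from 1995-06-02 (when the sworn proof of loss is submitted), so not before 1995-06-12; done 1995-06-13 — permitted.
Step 4 — counting 57 days from 1995-05-15 (when first notice of loss is given) gives a deadline of 1995-07-11; completed 1995-06-21, before the deadline.
Step 5 — 12 and 38 days from 1995-06-28 (end of the 7-day response period, which began when the property is made available on 1995-06-21) are 1995-07-10 and 1995-08-05 respectively; done 1995-07-11 — within the window.
Step 6 — counting 44 days from 1995-07-11 (when the examination under oath is completed) gives a deadline of 1995-08-24; not done until 1995-08-29, 5 days after the deadline.

Step 6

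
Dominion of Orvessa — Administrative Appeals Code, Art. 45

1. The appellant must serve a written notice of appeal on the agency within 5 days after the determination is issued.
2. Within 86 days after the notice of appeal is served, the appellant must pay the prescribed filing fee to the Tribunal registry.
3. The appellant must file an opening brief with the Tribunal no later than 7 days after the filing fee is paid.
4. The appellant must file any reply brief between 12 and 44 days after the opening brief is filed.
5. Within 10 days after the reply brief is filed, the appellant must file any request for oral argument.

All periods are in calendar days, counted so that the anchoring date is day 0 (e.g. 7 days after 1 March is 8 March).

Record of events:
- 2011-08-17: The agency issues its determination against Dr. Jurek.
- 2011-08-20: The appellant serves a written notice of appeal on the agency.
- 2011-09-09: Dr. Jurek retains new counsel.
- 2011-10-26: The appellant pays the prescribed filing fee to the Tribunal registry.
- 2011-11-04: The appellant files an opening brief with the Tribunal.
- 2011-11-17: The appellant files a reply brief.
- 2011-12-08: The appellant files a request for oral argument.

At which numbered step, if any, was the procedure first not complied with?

Step 1: 5 days after 2011-08-17 (when the determination is issued) is 2011-08-22; 2011-08-20 is within that limit.
Step 2: 86 days after 2011-08-20 (when the notice of appeal is served) is 2011-11-14; 2011-10-26 is within that limit.
Step 3: 7 days after 2011-10-26 (when the filing fee is paid) is 2011-11-02; not done until 2011-11-04, 2 days after the deadline.
The procedure was therefore not followed at step 3.

Step 3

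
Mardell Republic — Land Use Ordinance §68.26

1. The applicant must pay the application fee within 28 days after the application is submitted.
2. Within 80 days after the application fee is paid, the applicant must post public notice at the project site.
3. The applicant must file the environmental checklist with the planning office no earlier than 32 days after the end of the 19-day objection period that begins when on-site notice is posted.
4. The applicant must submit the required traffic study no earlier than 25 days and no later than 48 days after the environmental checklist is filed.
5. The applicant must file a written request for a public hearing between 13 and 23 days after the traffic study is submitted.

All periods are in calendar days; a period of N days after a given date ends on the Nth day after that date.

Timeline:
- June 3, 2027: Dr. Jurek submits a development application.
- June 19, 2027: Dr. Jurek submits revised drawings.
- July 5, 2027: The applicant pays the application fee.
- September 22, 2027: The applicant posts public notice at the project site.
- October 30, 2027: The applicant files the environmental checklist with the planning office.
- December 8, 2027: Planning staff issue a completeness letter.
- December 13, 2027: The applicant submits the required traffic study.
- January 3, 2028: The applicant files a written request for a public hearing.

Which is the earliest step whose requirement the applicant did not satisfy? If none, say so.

Step 1

Step 1: 28 days after June 3, 2027 (when the application is submitted) is July 1, 2027; done July 5, 2027 — 4 days late.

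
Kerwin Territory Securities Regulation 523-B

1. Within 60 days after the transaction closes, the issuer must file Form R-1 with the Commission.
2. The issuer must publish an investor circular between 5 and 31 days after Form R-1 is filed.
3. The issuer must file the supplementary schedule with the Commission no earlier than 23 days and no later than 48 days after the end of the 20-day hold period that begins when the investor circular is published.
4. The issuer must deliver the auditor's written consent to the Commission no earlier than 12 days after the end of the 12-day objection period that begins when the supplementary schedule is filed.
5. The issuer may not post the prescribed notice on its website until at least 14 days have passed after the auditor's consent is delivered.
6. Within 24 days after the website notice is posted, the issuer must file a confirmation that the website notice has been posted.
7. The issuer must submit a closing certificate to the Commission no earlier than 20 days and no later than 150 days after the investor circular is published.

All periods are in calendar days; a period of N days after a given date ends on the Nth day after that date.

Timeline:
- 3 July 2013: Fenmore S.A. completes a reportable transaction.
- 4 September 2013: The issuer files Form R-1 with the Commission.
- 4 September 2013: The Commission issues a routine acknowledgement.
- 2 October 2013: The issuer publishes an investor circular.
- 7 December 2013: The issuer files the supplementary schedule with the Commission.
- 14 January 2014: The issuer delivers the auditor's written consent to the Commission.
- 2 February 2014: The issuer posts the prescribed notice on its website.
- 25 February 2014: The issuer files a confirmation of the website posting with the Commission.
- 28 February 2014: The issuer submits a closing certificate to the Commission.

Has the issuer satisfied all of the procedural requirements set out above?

Step 1 — counting 60 days from 3 July 2013 (when the transaction closes) gives a deadline of 1 September 2013; not done until 4 September 2013, 3 days after the deadline.

No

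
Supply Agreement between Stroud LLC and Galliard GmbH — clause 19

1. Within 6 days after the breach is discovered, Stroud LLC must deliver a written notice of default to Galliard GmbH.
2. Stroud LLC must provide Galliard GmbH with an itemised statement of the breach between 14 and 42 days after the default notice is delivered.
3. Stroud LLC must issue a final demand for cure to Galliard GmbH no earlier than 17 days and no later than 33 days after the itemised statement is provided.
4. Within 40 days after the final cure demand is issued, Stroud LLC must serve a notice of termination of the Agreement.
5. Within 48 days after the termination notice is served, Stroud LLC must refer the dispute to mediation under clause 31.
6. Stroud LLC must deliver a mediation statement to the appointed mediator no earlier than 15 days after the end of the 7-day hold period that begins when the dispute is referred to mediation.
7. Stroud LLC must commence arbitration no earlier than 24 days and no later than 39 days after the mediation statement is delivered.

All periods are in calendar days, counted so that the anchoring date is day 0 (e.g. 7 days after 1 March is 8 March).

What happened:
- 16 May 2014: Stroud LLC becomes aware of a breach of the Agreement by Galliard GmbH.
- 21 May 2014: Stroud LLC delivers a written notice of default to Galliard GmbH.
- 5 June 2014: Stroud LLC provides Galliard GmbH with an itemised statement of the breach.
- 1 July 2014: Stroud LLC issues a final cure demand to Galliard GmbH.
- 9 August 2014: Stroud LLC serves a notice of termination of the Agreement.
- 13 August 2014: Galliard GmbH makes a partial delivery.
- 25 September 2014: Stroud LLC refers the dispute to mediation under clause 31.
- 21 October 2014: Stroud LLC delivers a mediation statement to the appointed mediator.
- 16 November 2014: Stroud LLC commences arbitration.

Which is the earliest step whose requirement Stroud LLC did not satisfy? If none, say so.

None — every step was satisfied

(1) due by 16 May 2014 + 6 days = 22 May 2014; 21 May 2014 is within that limit.
(2) the permitted window runs from 21 May 2014 + 14 = 4 June 2014 to 21 May 2014 + 42 = 2 July 2014; done 5 June 2014, which is between those dates.
(3) the permitted window runs from 5 June 2014 + 17 = 22 June 2014 to 5 June 2014 + 33 = 8 July 2014; done 1 July 2014, which is between those dates.
(4) due by 1 July 2014 + 40 days = 10 August 2014; done 9 August 2014 — timely.
(5) due by 9 August 2014 + 48 days = 26 September 2014; done 25 September 2014 — timely.
(6) permitted from 2 October 2014 + 15 days = 17 October 2014 onward; done 21 October 2014 — permitted.
(7) the permitted window runs from 21 October 2014 + 24 = 14 November 2014 to 21 October 2014 + 39 = 29 November 2014; 16 November 2014 falls inside that range.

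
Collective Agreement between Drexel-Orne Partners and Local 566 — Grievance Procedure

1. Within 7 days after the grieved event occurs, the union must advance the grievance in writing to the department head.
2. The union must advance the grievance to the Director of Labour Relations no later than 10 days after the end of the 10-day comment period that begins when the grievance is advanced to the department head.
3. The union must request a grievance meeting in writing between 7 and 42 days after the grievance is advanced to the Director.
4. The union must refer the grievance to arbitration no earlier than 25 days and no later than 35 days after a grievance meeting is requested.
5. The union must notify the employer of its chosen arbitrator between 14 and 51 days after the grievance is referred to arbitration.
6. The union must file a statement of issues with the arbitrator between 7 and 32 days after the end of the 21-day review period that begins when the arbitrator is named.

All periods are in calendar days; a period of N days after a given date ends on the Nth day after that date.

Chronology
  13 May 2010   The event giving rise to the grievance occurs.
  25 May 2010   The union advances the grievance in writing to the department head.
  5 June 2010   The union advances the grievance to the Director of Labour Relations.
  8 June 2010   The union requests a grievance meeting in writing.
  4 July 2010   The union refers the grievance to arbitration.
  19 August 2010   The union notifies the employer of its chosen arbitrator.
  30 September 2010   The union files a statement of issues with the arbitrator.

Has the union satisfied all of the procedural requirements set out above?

Step 1 — counting 7 days from 13 May 2010 (when the grieved event occurs) gives a deadline of 20 May 2010; done 25 May 2010 — 5 days late.
That is the first point of non-compliance.

No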